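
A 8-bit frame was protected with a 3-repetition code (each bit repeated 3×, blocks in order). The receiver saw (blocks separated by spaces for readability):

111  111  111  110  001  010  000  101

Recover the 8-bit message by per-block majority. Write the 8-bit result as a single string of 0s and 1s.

11110001

Block 1 (111): 3 ones → 1
Block 2 (111): 3 ones → 1
Block 3 (111): 3 ones → 1
Block 4 (110): 2 ones → 1
Block 5 (001): 1 one → 0
Block 6 (010): 1 one → 0
Block 7 (000): 0 ones → 0
Block 8 (101): 2 ones → 1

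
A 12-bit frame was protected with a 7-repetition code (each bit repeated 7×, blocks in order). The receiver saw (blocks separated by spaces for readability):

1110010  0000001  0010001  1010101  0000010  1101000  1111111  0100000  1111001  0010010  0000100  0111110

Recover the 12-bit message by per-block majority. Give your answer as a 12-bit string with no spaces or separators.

Block 1 (1110010): 4 ones → 1
Block 2 (0000001): 1 one → 0
Block 3 (0010001): 2 ones → 0
Block 4 (1010101): 4 ones → 1
Block 5 (0000010): 1 one → 0
Block 6 (1101000): 3 ones → 0
Block 7 (1111111): 7 ones → 1
Block 8 (0100000): 1 one → 0
Block 9 (1111001): 5 ones → 1
Block 10 (0010010): 2 ones → 0
Block 11 (0000100): 1 one → 0
Block 12 (0111110): 5 ones → 1

100100101001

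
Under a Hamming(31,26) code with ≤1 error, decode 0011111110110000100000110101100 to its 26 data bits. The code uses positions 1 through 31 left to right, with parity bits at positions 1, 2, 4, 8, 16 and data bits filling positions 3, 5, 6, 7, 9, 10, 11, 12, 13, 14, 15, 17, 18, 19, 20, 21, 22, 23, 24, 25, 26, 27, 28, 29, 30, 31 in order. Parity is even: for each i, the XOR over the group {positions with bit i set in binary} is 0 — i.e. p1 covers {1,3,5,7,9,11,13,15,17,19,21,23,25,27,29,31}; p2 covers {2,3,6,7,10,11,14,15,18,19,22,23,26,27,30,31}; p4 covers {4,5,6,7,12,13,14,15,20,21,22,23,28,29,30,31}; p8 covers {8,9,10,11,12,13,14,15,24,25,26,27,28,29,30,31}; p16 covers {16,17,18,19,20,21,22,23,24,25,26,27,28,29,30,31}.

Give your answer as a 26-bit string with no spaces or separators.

11111011000100000110101100

s1 (pos 1,3,5,7,9,11,13,15,17,19,21,23,25,27,29,31): 0⊕1⊕1⊕1⊕1⊕1⊕0⊕0⊕1⊕0⊕0⊕1⊕0⊕0⊕1⊕0 = 0
s2 (pos 2,3,6,7,10,11,14,15,18,19,22,23,26,27,30,31): 0⊕1⊕1⊕1⊕0⊕1⊕0⊕0⊕0⊕0⊕0⊕1⊕1⊕0⊕0⊕0 = 0
s4 (pos 4,5,6,7,12,13,14,15,20,21,22,23,28,29,30,31): 1⊕1⊕1⊕1⊕1⊕0⊕0⊕0⊕0⊕0⊕0⊕1⊕1⊕1⊕0⊕0 = 0
s8 (pos 8,9,10,11,12,13,14,15,24,25,26,27,28,29,30,31): 1⊕1⊕0⊕1⊕1⊕0⊕0⊕0⊕1⊕0⊕1⊕0⊕1⊕1⊕0⊕0 = 0
s16 (pos 16,17,18,19,20,21,22,23,24,25,26,27,28,29,30,31): 0⊕1⊕0⊕0⊕0⊕0⊕0⊕1⊕1⊕0⊕1⊕0⊕1⊕1⊕0⊕0 = 0
Syndrome s16…s1 = 00000 → no error.
Read data bits from positions 3,5,6,7,9,10,11,12,13,14,15,17,18,19,20,21,22,23,24,25,26,27,28,29,30,31: 11111011000100000110101100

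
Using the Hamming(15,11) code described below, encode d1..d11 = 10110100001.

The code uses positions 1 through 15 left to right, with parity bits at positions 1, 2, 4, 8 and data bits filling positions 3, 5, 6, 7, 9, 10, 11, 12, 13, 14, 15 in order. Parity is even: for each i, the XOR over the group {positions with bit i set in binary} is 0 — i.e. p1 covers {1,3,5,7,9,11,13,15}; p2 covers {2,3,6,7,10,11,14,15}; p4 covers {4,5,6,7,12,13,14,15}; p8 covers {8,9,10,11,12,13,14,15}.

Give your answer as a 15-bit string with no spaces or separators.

111101100100001

Place data at non-parity positions: p1 p2 1 p4 0 1 1 p8 0 1 0 0 0 0 1
p1 (pos 1,3,5,7,9,11,13,15): XOR of data positions = 1⊕0⊕1⊕0⊕0⊕0⊕1 = 1
p2 (pos 2,3,6,7,10,11,14,15): XOR of data positions = 1⊕1⊕1⊕1⊕0⊕0⊕1 = 1
p4 (pos 4,5,6,7,12,13,14,15): XOR of data positions = 0⊕1⊕1⊕0⊕0⊕0⊕1 = 1
p8 (pos 8,9,10,11,12,13,14,15): XOR of data positions = 0⊕1⊕0⊕0⊕0⊕0⊕1 = 0
Codeword: 111101100100001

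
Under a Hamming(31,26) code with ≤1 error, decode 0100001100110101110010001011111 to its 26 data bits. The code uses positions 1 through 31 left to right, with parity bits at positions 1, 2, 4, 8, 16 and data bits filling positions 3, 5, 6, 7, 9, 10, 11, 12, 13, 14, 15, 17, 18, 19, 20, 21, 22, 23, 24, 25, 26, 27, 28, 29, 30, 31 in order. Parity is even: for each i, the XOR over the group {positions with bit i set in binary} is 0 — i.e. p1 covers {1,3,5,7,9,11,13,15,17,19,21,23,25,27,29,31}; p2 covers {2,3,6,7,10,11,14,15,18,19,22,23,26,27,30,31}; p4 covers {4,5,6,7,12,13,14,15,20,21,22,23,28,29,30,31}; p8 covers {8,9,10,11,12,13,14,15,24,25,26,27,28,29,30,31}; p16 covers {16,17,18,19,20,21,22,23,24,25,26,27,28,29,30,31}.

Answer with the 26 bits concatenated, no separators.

s1 (pos 1,3,5,7,9,11,13,15,17,19,21,23,25,27,29,31): 0⊕0⊕0⊕1⊕0⊕1⊕0⊕0⊕1⊕0⊕1⊕0⊕1⊕1⊕1⊕1 = 0
s2 (pos 2,3,6,7,10,11,14,15,18,19,22,23,26,27,30,31): 1⊕0⊕0⊕1⊕0⊕1⊕1⊕0⊕1⊕0⊕0⊕0⊕0⊕1⊕1⊕1 = 0
s4 (pos 4,5,6,7,12,13,14,15,20,21,22,23,28,29,30,31): 0⊕0⊕0⊕1⊕1⊕0⊕1⊕0⊕0⊕1⊕0⊕0⊕1⊕1⊕1⊕1 = 0
s8 (pos 8,9,10,11,12,13,14,15,24,25,26,27,28,29,30,31): 1⊕0⊕0⊕1⊕1⊕0⊕1⊕0⊕0⊕1⊕0⊕1⊕1⊕1⊕1⊕1 = 0
s16 (pos 16,17,18,19,20,21,22,23,24,25,26,27,28,29,30,31): 1⊕1⊕1⊕0⊕0⊕1⊕0⊕0⊕0⊕1⊕0⊕1⊕1⊕1⊕1⊕1 = 0
Syndrome s16…s1 = 00000 → no error.
Read data bits from positions 3,5,6,7,9,10,11,12,13,14,15,17,18,19,20,21,22,23,24,25,26,27,28,29,30,31: 00010011010110010001011111

00010011010110010001011111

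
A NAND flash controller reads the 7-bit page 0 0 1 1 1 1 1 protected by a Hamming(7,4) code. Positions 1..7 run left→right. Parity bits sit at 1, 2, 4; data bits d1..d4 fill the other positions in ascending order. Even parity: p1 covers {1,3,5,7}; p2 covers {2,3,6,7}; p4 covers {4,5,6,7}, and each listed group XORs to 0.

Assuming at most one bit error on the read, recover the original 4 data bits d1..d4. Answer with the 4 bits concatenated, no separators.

0111

s1 (pos 1,3,5,7): 0⊕1⊕1⊕1 = 1
s2 (pos 2,3,6,7): 0⊕1⊕1⊕1 = 1
s4 (pos 4,5,6,7): 1⊕1⊕1⊕1 = 0
Syndrome s4…s1 = 011 → error at position 3.
Flip position 3: 0011111 → 0001111
Read data bits from positions 3,5,6,7: 0111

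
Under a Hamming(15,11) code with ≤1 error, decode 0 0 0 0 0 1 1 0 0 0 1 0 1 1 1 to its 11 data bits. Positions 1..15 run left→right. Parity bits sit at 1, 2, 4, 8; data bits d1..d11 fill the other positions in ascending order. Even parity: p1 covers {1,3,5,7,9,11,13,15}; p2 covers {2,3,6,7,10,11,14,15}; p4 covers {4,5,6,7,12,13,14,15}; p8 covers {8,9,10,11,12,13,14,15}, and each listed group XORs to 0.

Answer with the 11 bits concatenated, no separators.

s1 (pos 1,3,5,7,9,11,13,15): 0⊕0⊕0⊕1⊕0⊕1⊕1⊕1 = 0
s2 (pos 2,3,6,7,10,11,14,15): 0⊕0⊕1⊕1⊕0⊕1⊕1⊕1 = 1
s4 (pos 4,5,6,7,12,13,14,15): 0⊕0⊕1⊕1⊕0⊕1⊕1⊕1 = 1
s8 (pos 8,9,10,11,12,13,14,15): 0⊕0⊕0⊕1⊕0⊕1⊕1⊕1 = 0
Syndrome s8…s1 = 0110 → error at position 6.
Flip position 6: 000001100010111 → 000000100010111
Read data bits from positions 3,5,6,7,9,10,11,12,13,14,15: 00010010111

00010010111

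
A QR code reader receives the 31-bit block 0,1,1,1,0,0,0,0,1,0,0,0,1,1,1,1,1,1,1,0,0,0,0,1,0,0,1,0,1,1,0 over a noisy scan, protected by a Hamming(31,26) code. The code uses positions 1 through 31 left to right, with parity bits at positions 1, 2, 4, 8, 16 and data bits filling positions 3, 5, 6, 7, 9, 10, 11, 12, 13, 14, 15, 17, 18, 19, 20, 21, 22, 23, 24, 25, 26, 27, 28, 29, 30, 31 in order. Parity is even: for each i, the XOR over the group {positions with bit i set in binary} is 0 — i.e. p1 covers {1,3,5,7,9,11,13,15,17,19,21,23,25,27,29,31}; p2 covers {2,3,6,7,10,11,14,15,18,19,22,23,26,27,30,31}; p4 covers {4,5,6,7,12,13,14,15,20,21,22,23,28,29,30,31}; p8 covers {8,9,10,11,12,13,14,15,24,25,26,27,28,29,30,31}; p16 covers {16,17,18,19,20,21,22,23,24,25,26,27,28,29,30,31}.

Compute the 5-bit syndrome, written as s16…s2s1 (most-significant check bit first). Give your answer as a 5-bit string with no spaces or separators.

00000

s1 (pos 1,3,5,7,9,11,13,15,17,19,21,23,25,27,29,31): 0⊕1⊕0⊕0⊕1⊕0⊕1⊕1⊕1⊕1⊕0⊕0⊕0⊕1⊕1⊕0 = 0
s2 (pos 2,3,6,7,10,11,14,15,18,19,22,23,26,27,30,31): 1⊕1⊕0⊕0⊕0⊕0⊕1⊕1⊕1⊕1⊕0⊕0⊕0⊕1⊕1⊕0 = 0
s4 (pos 4,5,6,7,12,13,14,15,20,21,22,23,28,29,30,31): 1⊕0⊕0⊕0⊕0⊕1⊕1⊕1⊕0⊕0⊕0⊕0⊕0⊕1⊕1⊕0 = 0
s8 (pos 8,9,10,11,12,13,14,15,24,25,26,27,28,29,30,31): 0⊕1⊕0⊕0⊕0⊕1⊕1⊕1⊕1⊕0⊕0⊕1⊕0⊕1⊕1⊕0 = 0
s16 (pos 16,17,18,19,20,21,22,23,24,25,26,27,28,29,30,31): 1⊕1⊕1⊕1⊕0⊕0⊕0⊕0⊕1⊕0⊕0⊕1⊕0⊕1⊕1⊕0 = 0
Syndrome s16…s1 = 00000 → no error.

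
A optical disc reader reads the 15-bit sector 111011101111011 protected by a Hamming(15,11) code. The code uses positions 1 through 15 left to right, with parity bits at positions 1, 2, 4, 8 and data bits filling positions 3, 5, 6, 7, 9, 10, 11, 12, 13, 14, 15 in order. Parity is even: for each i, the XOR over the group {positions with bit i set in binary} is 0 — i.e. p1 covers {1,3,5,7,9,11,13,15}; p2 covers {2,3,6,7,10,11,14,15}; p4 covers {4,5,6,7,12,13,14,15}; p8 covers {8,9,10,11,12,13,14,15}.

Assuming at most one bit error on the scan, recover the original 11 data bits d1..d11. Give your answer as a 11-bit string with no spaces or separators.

s1 (pos 1,3,5,7,9,11,13,15): 1⊕1⊕1⊕1⊕1⊕1⊕0⊕1 = 1
s2 (pos 2,3,6,7,10,11,14,15): 1⊕1⊕1⊕1⊕1⊕1⊕1⊕1 = 0
s4 (pos 4,5,6,7,12,13,14,15): 0⊕1⊕1⊕1⊕1⊕0⊕1⊕1 = 0
s8 (pos 8,9,10,11,12,13,14,15): 0⊕1⊕1⊕1⊕1⊕0⊕1⊕1 = 0
Syndrome s8…s1 = 0001 → error at position 1.
Flip position 1: 111011101111011 → 011011101111011
Read data bits from positions 3,5,6,7,9,10,11,12,13,14,15: 11111111011

11111111011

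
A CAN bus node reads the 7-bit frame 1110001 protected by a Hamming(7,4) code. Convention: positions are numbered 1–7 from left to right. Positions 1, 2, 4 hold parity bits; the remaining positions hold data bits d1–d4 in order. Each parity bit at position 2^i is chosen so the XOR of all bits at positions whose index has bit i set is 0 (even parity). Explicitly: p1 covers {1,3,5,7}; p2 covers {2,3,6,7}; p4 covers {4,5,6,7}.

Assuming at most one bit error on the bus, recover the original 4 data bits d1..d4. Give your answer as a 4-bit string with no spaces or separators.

s1 (pos 1,3,5,7): 1⊕1⊕0⊕1 = 1
s2 (pos 2,3,6,7): 1⊕1⊕0⊕1 = 1
s4 (pos 4,5,6,7): 0⊕0⊕0⊕1 = 1
Syndrome s4…s1 = 111 → error at position 7.
Flip position 7: 1110001 → 1110000
Read data bits from positions 3,5,6,7: 1000

1000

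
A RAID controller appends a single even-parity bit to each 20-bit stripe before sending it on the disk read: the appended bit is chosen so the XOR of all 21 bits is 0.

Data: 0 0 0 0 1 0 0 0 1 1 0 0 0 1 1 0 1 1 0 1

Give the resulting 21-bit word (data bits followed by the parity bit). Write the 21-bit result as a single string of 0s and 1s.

000010001100011011010

XOR of the 20 data bits: 0⊕0⊕0⊕0⊕1⊕0⊕0⊕0⊕1⊕1⊕0⊕0⊕0⊕1⊕1⊕0⊕1⊕1⊕0⊕1 = 0
Parity bit = 0 (so all 21 bits XOR to 0).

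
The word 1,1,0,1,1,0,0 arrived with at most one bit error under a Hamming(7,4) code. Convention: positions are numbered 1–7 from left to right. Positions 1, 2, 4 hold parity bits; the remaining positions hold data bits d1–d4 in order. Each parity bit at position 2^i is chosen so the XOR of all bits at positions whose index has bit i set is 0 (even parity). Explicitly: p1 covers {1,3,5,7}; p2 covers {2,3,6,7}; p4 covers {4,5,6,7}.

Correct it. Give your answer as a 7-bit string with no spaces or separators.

1001100

s1 (pos 1,3,5,7): 1⊕0⊕1⊕0 = 0
s2 (pos 2,3,6,7): 1⊕0⊕0⊕0 = 1
s4 (pos 4,5,6,7): 1⊕1⊕0⊕0 = 0
Syndrome s4…s1 = 010 → error at position 2.
Flip position 2: 1101100 → 1001100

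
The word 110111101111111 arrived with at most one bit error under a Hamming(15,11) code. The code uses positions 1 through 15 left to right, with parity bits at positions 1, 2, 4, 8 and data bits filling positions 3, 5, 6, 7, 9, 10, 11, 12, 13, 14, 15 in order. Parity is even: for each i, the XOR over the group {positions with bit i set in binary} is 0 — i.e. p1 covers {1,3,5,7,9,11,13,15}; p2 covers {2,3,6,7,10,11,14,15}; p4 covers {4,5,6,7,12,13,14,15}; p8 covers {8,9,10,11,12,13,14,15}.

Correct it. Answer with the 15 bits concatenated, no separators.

s1 (pos 1,3,5,7,9,11,13,15): 1⊕0⊕1⊕1⊕1⊕1⊕1⊕1 = 1
s2 (pos 2,3,6,7,10,11,14,15): 1⊕0⊕1⊕1⊕1⊕1⊕1⊕1 = 1
s4 (pos 4,5,6,7,12,13,14,15): 1⊕1⊕1⊕1⊕1⊕1⊕1⊕1 = 0
s8 (pos 8,9,10,11,12,13,14,15): 0⊕1⊕1⊕1⊕1⊕1⊕1⊕1 = 1
Syndrome s8…s1 = 1011 → error at position 11.
Flip position 11: 110111101111111 → 110111101101111

110111101101111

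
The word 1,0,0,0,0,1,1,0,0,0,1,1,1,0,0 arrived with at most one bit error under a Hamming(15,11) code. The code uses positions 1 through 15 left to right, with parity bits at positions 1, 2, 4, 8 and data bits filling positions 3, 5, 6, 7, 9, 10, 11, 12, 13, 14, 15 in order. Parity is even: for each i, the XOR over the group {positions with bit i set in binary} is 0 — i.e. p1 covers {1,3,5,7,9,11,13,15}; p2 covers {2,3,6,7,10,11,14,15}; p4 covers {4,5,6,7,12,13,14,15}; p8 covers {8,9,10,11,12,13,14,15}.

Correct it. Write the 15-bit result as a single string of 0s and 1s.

s1 (pos 1,3,5,7,9,11,13,15): 1⊕0⊕0⊕1⊕0⊕1⊕1⊕0 = 0
s2 (pos 2,3,6,7,10,11,14,15): 0⊕0⊕1⊕1⊕0⊕1⊕0⊕0 = 1
s4 (pos 4,5,6,7,12,13,14,15): 0⊕0⊕1⊕1⊕1⊕1⊕0⊕0 = 0
s8 (pos 8,9,10,11,12,13,14,15): 0⊕0⊕0⊕1⊕1⊕1⊕0⊕0 = 1
Syndrome s8…s1 = 1010 → error at position 10.
Flip position 10: 100001100011100 → 100001100111100

100001100111100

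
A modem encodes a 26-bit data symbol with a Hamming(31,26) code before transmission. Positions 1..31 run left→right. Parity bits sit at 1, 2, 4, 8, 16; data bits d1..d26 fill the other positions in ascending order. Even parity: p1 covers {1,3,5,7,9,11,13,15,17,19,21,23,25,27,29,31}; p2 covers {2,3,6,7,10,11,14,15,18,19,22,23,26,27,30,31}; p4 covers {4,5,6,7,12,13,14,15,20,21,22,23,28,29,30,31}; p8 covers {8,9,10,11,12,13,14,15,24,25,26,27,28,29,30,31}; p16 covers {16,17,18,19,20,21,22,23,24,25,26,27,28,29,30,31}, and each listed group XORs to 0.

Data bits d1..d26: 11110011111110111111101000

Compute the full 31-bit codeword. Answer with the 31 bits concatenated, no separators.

0010111100111110110111111101000

Place data at non-parity positions: p1 p2 1 p4 1 1 1 p8 0 0 1 1 1 1 1 p16 1 1 0 1 1 1 1 1 1 1 0 1 0 0 0
p1 (pos 1,3,5,7,9,11,13,15,17,19,21,23,25,27,29,31): XOR of data positions = 1⊕1⊕1⊕0⊕1⊕1⊕1⊕1⊕0⊕1⊕1⊕1⊕0⊕0⊕0 = 0
p2 (pos 2,3,6,7,10,11,14,15,18,19,22,23,26,27,30,31): XOR of data positions = 1⊕1⊕1⊕0⊕1⊕1⊕1⊕1⊕0⊕1⊕1⊕1⊕0⊕0⊕0 = 0
p4 (pos 4,5,6,7,12,13,14,15,20,21,22,23,28,29,30,31): XOR of data positions = 1⊕1⊕1⊕1⊕1⊕1⊕1⊕1⊕1⊕1⊕1⊕1⊕0⊕0⊕0 = 0
p8 (pos 8,9,10,11,12,13,14,15,24,25,26,27,28,29,30,31): XOR of data positions = 0⊕0⊕1⊕1⊕1⊕1⊕1⊕1⊕1⊕1⊕0⊕1⊕0⊕0⊕0 = 1
p16 (pos 16,17,18,19,20,21,22,23,24,25,26,27,28,29,30,31): XOR of data positions = 1⊕1⊕0⊕1⊕1⊕1⊕1⊕1⊕1⊕1⊕0⊕1⊕0⊕0⊕0 = 0
Codeword: 0010111100111110110111111101000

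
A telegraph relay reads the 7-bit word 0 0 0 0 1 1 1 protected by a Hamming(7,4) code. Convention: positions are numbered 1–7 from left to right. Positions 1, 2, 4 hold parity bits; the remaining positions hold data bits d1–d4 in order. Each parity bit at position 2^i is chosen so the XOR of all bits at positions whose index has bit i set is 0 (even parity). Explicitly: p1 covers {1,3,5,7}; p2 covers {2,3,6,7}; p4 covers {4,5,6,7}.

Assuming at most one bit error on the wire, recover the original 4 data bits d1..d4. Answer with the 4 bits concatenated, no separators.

s1 (pos 1,3,5,7): 0⊕0⊕1⊕1 = 0
s2 (pos 2,3,6,7): 0⊕0⊕1⊕1 = 0
s4 (pos 4,5,6,7): 0⊕1⊕1⊕1 = 1
Syndrome s4…s1 = 100 → error at position 4.
Flip position 4: 0000111 → 0001111
Read data bits from positions 3,5,6,7: 0111

0111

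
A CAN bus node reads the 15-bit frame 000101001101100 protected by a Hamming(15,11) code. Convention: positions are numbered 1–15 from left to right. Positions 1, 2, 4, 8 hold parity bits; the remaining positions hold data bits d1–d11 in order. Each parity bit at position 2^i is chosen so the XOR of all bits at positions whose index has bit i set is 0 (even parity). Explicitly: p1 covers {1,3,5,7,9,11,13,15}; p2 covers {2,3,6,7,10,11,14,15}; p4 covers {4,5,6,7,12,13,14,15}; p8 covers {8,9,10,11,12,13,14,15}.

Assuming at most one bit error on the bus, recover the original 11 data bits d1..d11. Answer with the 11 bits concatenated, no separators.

00101101100

s1 (pos 1,3,5,7,9,11,13,15): 0⊕0⊕0⊕0⊕1⊕0⊕1⊕0 = 0
s2 (pos 2,3,6,7,10,11,14,15): 0⊕0⊕1⊕0⊕1⊕0⊕0⊕0 = 0
s4 (pos 4,5,6,7,12,13,14,15): 1⊕0⊕1⊕0⊕1⊕1⊕0⊕0 = 0
s8 (pos 8,9,10,11,12,13,14,15): 0⊕1⊕1⊕0⊕1⊕1⊕0⊕0 = 0
Syndrome s8…s1 = 0000 → no error.
Read data bits from positions 3,5,6,7,9,10,11,12,13,14,15: 00101101100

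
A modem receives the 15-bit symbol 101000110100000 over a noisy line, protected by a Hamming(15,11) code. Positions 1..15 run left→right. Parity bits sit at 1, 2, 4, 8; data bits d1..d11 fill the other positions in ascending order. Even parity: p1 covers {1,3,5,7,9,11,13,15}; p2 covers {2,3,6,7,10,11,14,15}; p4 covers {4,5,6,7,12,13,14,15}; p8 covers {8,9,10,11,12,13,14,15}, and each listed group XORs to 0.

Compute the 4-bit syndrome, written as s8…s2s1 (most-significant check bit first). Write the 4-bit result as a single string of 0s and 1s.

0111

s1 (pos 1,3,5,7,9,11,13,15): 1⊕1⊕0⊕1⊕0⊕0⊕0⊕0 = 1
s2 (pos 2,3,6,7,10,11,14,15): 0⊕1⊕0⊕1⊕1⊕0⊕0⊕0 = 1
s4 (pos 4,5,6,7,12,13,14,15): 0⊕0⊕0⊕1⊕0⊕0⊕0⊕0 = 1
s8 (pos 8,9,10,11,12,13,14,15): 1⊕0⊕1⊕0⊕0⊕0⊕0⊕0 = 0
Syndrome s8…s1 = 0111 → error at position 7.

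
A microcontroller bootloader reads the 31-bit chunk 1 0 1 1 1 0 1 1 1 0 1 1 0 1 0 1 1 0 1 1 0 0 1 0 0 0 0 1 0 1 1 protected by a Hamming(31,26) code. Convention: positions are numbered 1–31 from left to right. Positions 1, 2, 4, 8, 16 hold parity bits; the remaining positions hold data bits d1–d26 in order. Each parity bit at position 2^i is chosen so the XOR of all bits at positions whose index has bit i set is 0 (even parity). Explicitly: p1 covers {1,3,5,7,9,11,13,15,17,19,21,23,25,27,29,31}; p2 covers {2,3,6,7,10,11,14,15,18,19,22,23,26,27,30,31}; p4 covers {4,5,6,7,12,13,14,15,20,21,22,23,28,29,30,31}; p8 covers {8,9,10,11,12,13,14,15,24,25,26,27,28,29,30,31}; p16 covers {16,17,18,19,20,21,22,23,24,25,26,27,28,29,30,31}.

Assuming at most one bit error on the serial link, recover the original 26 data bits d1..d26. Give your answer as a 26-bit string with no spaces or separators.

11011011010101100100001011

s1 (pos 1,3,5,7,9,11,13,15,17,19,21,23,25,27,29,31): 1⊕1⊕1⊕1⊕1⊕1⊕0⊕0⊕1⊕1⊕0⊕1⊕0⊕0⊕0⊕1 = 0
s2 (pos 2,3,6,7,10,11,14,15,18,19,22,23,26,27,30,31): 0⊕1⊕0⊕1⊕0⊕1⊕1⊕0⊕0⊕1⊕0⊕1⊕0⊕0⊕1⊕1 = 0
s4 (pos 4,5,6,7,12,13,14,15,20,21,22,23,28,29,30,31): 1⊕1⊕0⊕1⊕1⊕0⊕1⊕0⊕1⊕0⊕0⊕1⊕1⊕0⊕1⊕1 = 0
s8 (pos 8,9,10,11,12,13,14,15,24,25,26,27,28,29,30,31): 1⊕1⊕0⊕1⊕1⊕0⊕1⊕0⊕0⊕0⊕0⊕0⊕1⊕0⊕1⊕1 = 0
s16 (pos 16,17,18,19,20,21,22,23,24,25,26,27,28,29,30,31): 1⊕1⊕0⊕1⊕1⊕0⊕0⊕1⊕0⊕0⊕0⊕0⊕1⊕0⊕1⊕1 = 0
Syndrome s16…s1 = 00000 → no error.
Read data bits from positions 3,5,6,7,9,10,11,12,13,14,15,17,18,19,20,21,22,23,24,25,26,27,28,29,30,31: 11011011010101100100001011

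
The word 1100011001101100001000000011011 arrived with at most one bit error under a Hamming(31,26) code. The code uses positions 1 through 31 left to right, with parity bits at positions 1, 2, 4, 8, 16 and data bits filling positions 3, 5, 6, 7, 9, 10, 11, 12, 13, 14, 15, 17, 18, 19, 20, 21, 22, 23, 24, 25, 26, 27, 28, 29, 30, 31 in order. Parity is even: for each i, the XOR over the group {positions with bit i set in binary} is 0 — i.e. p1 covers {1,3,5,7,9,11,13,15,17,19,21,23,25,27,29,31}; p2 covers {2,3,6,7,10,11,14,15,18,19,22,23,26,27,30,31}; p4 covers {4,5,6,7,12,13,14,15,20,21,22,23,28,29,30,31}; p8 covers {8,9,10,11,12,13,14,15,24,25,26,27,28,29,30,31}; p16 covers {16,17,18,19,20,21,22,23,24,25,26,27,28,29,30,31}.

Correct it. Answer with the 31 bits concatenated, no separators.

s1 (pos 1,3,5,7,9,11,13,15,17,19,21,23,25,27,29,31): 1⊕0⊕0⊕1⊕0⊕1⊕1⊕0⊕0⊕1⊕0⊕0⊕0⊕1⊕0⊕1 = 1
s2 (pos 2,3,6,7,10,11,14,15,18,19,22,23,26,27,30,31): 1⊕0⊕1⊕1⊕1⊕1⊕1⊕0⊕0⊕1⊕0⊕0⊕0⊕1⊕1⊕1 = 0
s4 (pos 4,5,6,7,12,13,14,15,20,21,22,23,28,29,30,31): 0⊕0⊕1⊕1⊕0⊕1⊕1⊕0⊕0⊕0⊕0⊕0⊕1⊕0⊕1⊕1 = 1
s8 (pos 8,9,10,11,12,13,14,15,24,25,26,27,28,29,30,31): 0⊕0⊕1⊕1⊕0⊕1⊕1⊕0⊕0⊕0⊕0⊕1⊕1⊕0⊕1⊕1 = 0
s16 (pos 16,17,18,19,20,21,22,23,24,25,26,27,28,29,30,31): 0⊕0⊕0⊕1⊕0⊕0⊕0⊕0⊕0⊕0⊕0⊕1⊕1⊕0⊕1⊕1 = 1
Syndrome s16…s1 = 10101 → error at position 21.
Flip position 21: 1100011001101100001000000011011 → 1100011001101100001010000011011

1100011001101100001010000011011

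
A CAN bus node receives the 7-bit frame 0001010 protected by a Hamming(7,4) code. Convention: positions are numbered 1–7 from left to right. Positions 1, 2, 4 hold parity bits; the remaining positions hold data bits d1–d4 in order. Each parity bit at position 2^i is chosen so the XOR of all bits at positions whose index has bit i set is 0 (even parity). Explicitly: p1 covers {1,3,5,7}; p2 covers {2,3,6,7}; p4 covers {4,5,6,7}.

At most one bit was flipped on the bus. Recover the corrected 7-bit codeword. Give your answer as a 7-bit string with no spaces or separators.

0101010

s1 (pos 1,3,5,7): 0⊕0⊕0⊕0 = 0
s2 (pos 2,3,6,7): 0⊕0⊕1⊕0 = 1
s4 (pos 4,5,6,7): 1⊕0⊕1⊕0 = 0
Syndrome s4…s1 = 010 → error at position 2.
Flip position 2: 0001010 → 0101010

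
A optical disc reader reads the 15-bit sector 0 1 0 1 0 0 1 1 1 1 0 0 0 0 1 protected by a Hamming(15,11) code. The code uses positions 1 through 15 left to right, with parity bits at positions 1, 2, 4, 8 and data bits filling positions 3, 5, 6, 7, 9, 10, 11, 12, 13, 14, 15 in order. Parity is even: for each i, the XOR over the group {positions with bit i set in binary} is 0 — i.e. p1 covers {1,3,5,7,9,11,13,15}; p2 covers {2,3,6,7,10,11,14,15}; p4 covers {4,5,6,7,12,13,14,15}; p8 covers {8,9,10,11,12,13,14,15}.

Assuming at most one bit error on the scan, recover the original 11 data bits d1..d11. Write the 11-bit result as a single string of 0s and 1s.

01011100001

s1 (pos 1,3,5,7,9,11,13,15): 0⊕0⊕0⊕1⊕1⊕0⊕0⊕1 = 1
s2 (pos 2,3,6,7,10,11,14,15): 1⊕0⊕0⊕1⊕1⊕0⊕0⊕1 = 0
s4 (pos 4,5,6,7,12,13,14,15): 1⊕0⊕0⊕1⊕0⊕0⊕0⊕1 = 1
s8 (pos 8,9,10,11,12,13,14,15): 1⊕1⊕1⊕0⊕0⊕0⊕0⊕1 = 0
Syndrome s8…s1 = 0101 → error at position 5.
Flip position 5: 010100111100001 → 010110111100001
Read data bits from positions 3,5,6,7,9,10,11,12,13,14,15: 01011100001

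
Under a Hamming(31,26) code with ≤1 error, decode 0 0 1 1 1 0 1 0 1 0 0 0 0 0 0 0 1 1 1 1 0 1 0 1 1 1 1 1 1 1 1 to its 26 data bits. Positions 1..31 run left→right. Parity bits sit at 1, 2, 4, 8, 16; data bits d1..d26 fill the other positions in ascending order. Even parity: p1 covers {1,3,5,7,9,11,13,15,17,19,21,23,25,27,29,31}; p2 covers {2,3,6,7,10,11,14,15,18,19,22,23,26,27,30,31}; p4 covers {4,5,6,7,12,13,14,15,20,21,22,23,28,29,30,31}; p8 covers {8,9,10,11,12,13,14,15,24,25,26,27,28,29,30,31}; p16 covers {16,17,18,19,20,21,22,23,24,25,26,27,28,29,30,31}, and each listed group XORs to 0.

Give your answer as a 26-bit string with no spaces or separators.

s1 (pos 1,3,5,7,9,11,13,15,17,19,21,23,25,27,29,31): 0⊕1⊕1⊕1⊕1⊕0⊕0⊕0⊕1⊕1⊕0⊕0⊕1⊕1⊕1⊕1 = 0
s2 (pos 2,3,6,7,10,11,14,15,18,19,22,23,26,27,30,31): 0⊕1⊕0⊕1⊕0⊕0⊕0⊕0⊕1⊕1⊕1⊕0⊕1⊕1⊕1⊕1 = 1
s4 (pos 4,5,6,7,12,13,14,15,20,21,22,23,28,29,30,31): 1⊕1⊕0⊕1⊕0⊕0⊕0⊕0⊕1⊕0⊕1⊕0⊕1⊕1⊕1⊕1 = 1
s8 (pos 8,9,10,11,12,13,14,15,24,25,26,27,28,29,30,31): 0⊕1⊕0⊕0⊕0⊕0⊕0⊕0⊕1⊕1⊕1⊕1⊕1⊕1⊕1⊕1 = 1
s16 (pos 16,17,18,19,20,21,22,23,24,25,26,27,28,29,30,31): 0⊕1⊕1⊕1⊕1⊕0⊕1⊕0⊕1⊕1⊕1⊕1⊕1⊕1⊕1⊕1 = 1
Syndrome s16…s1 = 11110 → error at position 30.
Flip position 30: 0011101010000000111101011111111 → 0011101010000000111101011111101
Read data bits from positions 3,5,6,7,9,10,11,12,13,14,15,17,18,19,20,21,22,23,24,25,26,27,28,29,30,31: 11011000000111101011111101

11011000000111101011111101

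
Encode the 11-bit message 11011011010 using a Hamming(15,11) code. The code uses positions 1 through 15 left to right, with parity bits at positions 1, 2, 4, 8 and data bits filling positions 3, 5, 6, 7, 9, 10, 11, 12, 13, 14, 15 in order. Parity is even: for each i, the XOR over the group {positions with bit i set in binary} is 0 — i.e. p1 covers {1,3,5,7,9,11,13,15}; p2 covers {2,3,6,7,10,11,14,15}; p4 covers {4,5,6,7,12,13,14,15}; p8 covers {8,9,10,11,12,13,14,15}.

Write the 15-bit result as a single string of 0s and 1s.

101010101011010

Place data at non-parity positions: p1 p2 1 p4 1 0 1 p8 1 0 1 1 0 1 0
p1 (pos 1,3,5,7,9,11,13,15): XOR of data positions = 1⊕1⊕1⊕1⊕1⊕0⊕0 = 1
p2 (pos 2,3,6,7,10,11,14,15): XOR of data positions = 1⊕0⊕1⊕0⊕1⊕1⊕0 = 0
p4 (pos 4,5,6,7,12,13,14,15): XOR of data positions = 1⊕0⊕1⊕1⊕0⊕1⊕0 = 0
p8 (pos 8,9,10,11,12,13,14,15): XOR of data positions = 1⊕0⊕1⊕1⊕0⊕1⊕0 = 0
Codeword: 101010101011010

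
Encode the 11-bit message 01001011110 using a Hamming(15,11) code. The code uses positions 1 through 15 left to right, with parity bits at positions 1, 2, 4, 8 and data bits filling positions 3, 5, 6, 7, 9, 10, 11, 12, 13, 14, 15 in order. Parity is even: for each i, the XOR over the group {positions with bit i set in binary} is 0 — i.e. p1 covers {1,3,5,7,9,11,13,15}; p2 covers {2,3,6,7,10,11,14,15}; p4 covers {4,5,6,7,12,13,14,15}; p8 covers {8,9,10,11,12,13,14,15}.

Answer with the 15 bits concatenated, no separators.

000010011011110

Place data at non-parity positions: p1 p2 0 p4 1 0 0 p8 1 0 1 1 1 1 0
p1 (pos 1,3,5,7,9,11,13,15): XOR of data positions = 0⊕1⊕0⊕1⊕1⊕1⊕0 = 0
p2 (pos 2,3,6,7,10,11,14,15): XOR of data positions = 0⊕0⊕0⊕0⊕1⊕1⊕0 = 0
p4 (pos 4,5,6,7,12,13,14,15): XOR of data positions = 1⊕0⊕0⊕1⊕1⊕1⊕0 = 0
p8 (pos 8,9,10,11,12,13,14,15): XOR of data positions = 1⊕0⊕1⊕1⊕1⊕1⊕0 = 1
Codeword: 000010011011110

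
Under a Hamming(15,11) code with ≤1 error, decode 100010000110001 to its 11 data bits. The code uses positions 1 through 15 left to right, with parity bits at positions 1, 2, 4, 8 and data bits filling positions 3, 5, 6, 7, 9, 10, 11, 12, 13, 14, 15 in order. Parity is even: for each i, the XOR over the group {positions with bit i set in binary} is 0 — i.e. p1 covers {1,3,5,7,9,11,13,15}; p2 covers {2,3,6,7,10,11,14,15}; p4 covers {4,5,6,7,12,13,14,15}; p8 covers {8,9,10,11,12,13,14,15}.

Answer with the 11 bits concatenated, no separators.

01000010001

s1 (pos 1,3,5,7,9,11,13,15): 1⊕0⊕1⊕0⊕0⊕1⊕0⊕1 = 0
s2 (pos 2,3,6,7,10,11,14,15): 0⊕0⊕0⊕0⊕1⊕1⊕0⊕1 = 1
s4 (pos 4,5,6,7,12,13,14,15): 0⊕1⊕0⊕0⊕0⊕0⊕0⊕1 = 0
s8 (pos 8,9,10,11,12,13,14,15): 0⊕0⊕1⊕1⊕0⊕0⊕0⊕1 = 1
Syndrome s8…s1 = 1010 → error at position 10.
Flip position 10: 100010000110001 → 100010000010001
Read data bits from positions 3,5,6,7,9,10,11,12,13,14,15: 01000010001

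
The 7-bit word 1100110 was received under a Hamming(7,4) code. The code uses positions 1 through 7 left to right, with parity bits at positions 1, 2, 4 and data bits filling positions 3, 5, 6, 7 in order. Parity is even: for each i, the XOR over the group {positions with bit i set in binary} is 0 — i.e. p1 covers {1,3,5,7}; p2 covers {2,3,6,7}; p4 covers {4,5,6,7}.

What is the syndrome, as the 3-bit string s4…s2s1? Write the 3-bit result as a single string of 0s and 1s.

s1 (pos 1,3,5,7): 1⊕0⊕1⊕0 = 0
s2 (pos 2,3,6,7): 1⊕0⊕1⊕0 = 0
s4 (pos 4,5,6,7): 0⊕1⊕1⊕0 = 0
Syndrome s4…s1 = 000 → no error.

000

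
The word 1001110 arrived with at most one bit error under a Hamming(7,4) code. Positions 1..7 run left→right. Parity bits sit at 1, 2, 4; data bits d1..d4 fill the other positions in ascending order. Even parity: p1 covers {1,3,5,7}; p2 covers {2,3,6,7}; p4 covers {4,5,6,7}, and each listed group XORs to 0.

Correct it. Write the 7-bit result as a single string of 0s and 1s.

1001100

s1 (pos 1,3,5,7): 1⊕0⊕1⊕0 = 0
s2 (pos 2,3,6,7): 0⊕0⊕1⊕0 = 1
s4 (pos 4,5,6,7): 1⊕1⊕1⊕0 = 1
Syndrome s4…s1 = 110 → error at position 6.
Flip position 6: 1001110 → 1001100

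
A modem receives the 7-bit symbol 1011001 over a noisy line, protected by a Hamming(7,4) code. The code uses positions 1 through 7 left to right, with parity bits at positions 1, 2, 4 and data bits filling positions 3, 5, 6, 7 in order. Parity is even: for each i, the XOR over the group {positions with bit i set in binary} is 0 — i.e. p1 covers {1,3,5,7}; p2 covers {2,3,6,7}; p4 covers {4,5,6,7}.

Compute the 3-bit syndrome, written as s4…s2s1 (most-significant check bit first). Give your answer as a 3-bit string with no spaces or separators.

s1 (pos 1,3,5,7): 1⊕1⊕0⊕1 = 1
s2 (pos 2,3,6,7): 0⊕1⊕0⊕1 = 0
s4 (pos 4,5,6,7): 1⊕0⊕0⊕1 = 0
Syndrome s4…s1 = 001 → error at position 1.

001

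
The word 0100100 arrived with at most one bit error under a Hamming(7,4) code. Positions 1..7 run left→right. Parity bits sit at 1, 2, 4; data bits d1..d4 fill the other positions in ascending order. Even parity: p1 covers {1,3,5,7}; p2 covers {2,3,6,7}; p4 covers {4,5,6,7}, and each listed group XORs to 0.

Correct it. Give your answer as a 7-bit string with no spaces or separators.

s1 (pos 1,3,5,7): 0⊕0⊕1⊕0 = 1
s2 (pos 2,3,6,7): 1⊕0⊕0⊕0 = 1
s4 (pos 4,5,6,7): 0⊕1⊕0⊕0 = 1
Syndrome s4…s1 = 111 → error at position 7.
Flip position 7: 0100100 → 0100101

0100101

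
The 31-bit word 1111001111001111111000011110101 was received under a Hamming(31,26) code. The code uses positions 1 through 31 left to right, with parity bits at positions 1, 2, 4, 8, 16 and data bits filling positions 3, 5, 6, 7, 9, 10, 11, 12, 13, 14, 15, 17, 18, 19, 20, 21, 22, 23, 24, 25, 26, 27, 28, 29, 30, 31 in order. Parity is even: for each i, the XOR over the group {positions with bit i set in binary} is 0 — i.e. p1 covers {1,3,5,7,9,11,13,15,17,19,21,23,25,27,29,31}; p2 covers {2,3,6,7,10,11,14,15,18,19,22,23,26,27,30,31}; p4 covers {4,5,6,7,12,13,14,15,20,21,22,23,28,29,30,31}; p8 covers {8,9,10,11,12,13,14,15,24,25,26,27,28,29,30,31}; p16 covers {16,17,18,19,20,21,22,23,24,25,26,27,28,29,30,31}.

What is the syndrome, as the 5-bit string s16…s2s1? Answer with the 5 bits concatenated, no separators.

s1 (pos 1,3,5,7,9,11,13,15,17,19,21,23,25,27,29,31): 1⊕1⊕0⊕1⊕1⊕0⊕1⊕1⊕1⊕1⊕0⊕0⊕1⊕1⊕1⊕1 = 0
s2 (pos 2,3,6,7,10,11,14,15,18,19,22,23,26,27,30,31): 1⊕1⊕0⊕1⊕1⊕0⊕1⊕1⊕1⊕1⊕0⊕0⊕1⊕1⊕0⊕1 = 1
s4 (pos 4,5,6,7,12,13,14,15,20,21,22,23,28,29,30,31): 1⊕0⊕0⊕1⊕0⊕1⊕1⊕1⊕0⊕0⊕0⊕0⊕0⊕1⊕0⊕1 = 1
s8 (pos 8,9,10,11,12,13,14,15,24,25,26,27,28,29,30,31): 1⊕1⊕1⊕0⊕0⊕1⊕1⊕1⊕1⊕1⊕1⊕1⊕0⊕1⊕0⊕1 = 0
s16 (pos 16,17,18,19,20,21,22,23,24,25,26,27,28,29,30,31): 1⊕1⊕1⊕1⊕0⊕0⊕0⊕0⊕1⊕1⊕1⊕1⊕0⊕1⊕0⊕1 = 0
Syndrome s16…s1 = 00110 → error at position 6.

00110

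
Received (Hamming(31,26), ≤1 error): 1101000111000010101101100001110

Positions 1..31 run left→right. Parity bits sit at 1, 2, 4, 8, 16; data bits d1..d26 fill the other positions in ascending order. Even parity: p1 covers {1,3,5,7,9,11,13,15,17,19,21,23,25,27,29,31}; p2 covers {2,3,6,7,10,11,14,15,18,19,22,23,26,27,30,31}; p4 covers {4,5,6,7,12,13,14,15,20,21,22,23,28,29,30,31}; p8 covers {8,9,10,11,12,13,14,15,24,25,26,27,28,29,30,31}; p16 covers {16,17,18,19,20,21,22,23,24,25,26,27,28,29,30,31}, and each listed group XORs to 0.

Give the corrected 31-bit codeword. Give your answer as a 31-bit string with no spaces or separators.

s1 (pos 1,3,5,7,9,11,13,15,17,19,21,23,25,27,29,31): 1⊕0⊕0⊕0⊕1⊕0⊕0⊕1⊕1⊕1⊕0⊕1⊕0⊕0⊕1⊕0 = 1
s2 (pos 2,3,6,7,10,11,14,15,18,19,22,23,26,27,30,31): 1⊕0⊕0⊕0⊕1⊕0⊕0⊕1⊕0⊕1⊕1⊕1⊕0⊕0⊕1⊕0 = 1
s4 (pos 4,5,6,7,12,13,14,15,20,21,22,23,28,29,30,31): 1⊕0⊕0⊕0⊕0⊕0⊕0⊕1⊕1⊕0⊕1⊕1⊕1⊕1⊕1⊕0 = 0
s8 (pos 8,9,10,11,12,13,14,15,24,25,26,27,28,29,30,31): 1⊕1⊕1⊕0⊕0⊕0⊕0⊕1⊕0⊕0⊕0⊕0⊕1⊕1⊕1⊕0 = 1
s16 (pos 16,17,18,19,20,21,22,23,24,25,26,27,28,29,30,31): 0⊕1⊕0⊕1⊕1⊕0⊕1⊕1⊕0⊕0⊕0⊕0⊕1⊕1⊕1⊕0 = 0
Syndrome s16…s1 = 01011 → error at position 11.
Flip position 11: 1101000111000010101101100001110 → 1101000111100010101101100001110

1101000111100010101101100001110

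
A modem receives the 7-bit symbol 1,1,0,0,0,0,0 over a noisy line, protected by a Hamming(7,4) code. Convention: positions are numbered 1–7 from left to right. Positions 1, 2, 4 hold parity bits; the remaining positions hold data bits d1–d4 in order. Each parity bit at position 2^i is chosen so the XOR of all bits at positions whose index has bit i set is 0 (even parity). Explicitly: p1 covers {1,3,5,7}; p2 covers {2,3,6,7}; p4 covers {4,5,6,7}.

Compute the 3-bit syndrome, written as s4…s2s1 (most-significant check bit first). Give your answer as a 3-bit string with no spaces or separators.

s1 (pos 1,3,5,7): 1⊕0⊕0⊕0 = 1
s2 (pos 2,3,6,7): 1⊕0⊕0⊕0 = 1
s4 (pos 4,5,6,7): 0⊕0⊕0⊕0 = 0
Syndrome s4…s1 = 011 → error at position 3.

011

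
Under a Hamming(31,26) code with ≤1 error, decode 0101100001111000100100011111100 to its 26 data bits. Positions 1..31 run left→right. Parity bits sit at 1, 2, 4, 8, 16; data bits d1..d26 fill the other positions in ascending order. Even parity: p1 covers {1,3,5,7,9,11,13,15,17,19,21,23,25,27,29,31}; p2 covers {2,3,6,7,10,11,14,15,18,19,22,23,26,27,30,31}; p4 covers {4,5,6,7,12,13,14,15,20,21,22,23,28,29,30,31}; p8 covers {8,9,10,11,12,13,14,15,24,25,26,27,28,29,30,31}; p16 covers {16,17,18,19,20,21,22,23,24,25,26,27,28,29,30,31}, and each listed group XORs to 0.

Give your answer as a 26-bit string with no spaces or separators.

01010111100100100011111100

s1 (pos 1,3,5,7,9,11,13,15,17,19,21,23,25,27,29,31): 0⊕0⊕1⊕0⊕0⊕1⊕1⊕0⊕1⊕0⊕0⊕0⊕1⊕1⊕1⊕0 = 1
s2 (pos 2,3,6,7,10,11,14,15,18,19,22,23,26,27,30,31): 1⊕0⊕0⊕0⊕1⊕1⊕0⊕0⊕0⊕0⊕0⊕0⊕1⊕1⊕0⊕0 = 1
s4 (pos 4,5,6,7,12,13,14,15,20,21,22,23,28,29,30,31): 1⊕1⊕0⊕0⊕1⊕1⊕0⊕0⊕1⊕0⊕0⊕0⊕1⊕1⊕0⊕0 = 1
s8 (pos 8,9,10,11,12,13,14,15,24,25,26,27,28,29,30,31): 0⊕0⊕1⊕1⊕1⊕1⊕0⊕0⊕1⊕1⊕1⊕1⊕1⊕1⊕0⊕0 = 0
s16 (pos 16,17,18,19,20,21,22,23,24,25,26,27,28,29,30,31): 0⊕1⊕0⊕0⊕1⊕0⊕0⊕0⊕1⊕1⊕1⊕1⊕1⊕1⊕0⊕0 = 0
Syndrome s16…s1 = 00111 → error at position 7.
Flip position 7: 0101100001111000100100011111100 → 0101101001111000100100011111100
Read data bits from positions 3,5,6,7,9,10,11,12,13,14,15,17,18,19,20,21,22,23,24,25,26,27,28,29,30,31: 01010111100100100011111100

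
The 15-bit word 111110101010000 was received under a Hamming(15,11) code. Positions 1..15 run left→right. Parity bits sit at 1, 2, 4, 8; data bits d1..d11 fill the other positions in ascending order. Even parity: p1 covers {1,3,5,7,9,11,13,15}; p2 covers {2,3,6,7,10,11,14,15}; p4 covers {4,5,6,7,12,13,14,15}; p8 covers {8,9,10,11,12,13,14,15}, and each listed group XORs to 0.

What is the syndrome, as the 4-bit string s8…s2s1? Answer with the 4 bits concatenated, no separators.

s1 (pos 1,3,5,7,9,11,13,15): 1⊕1⊕1⊕1⊕1⊕1⊕0⊕0 = 0
s2 (pos 2,3,6,7,10,11,14,15): 1⊕1⊕0⊕1⊕0⊕1⊕0⊕0 = 0
s4 (pos 4,5,6,7,12,13,14,15): 1⊕1⊕0⊕1⊕0⊕0⊕0⊕0 = 1
s8 (pos 8,9,10,11,12,13,14,15): 0⊕1⊕0⊕1⊕0⊕0⊕0⊕0 = 0
Syndrome s8…s1 = 0100 → error at position 4.

0100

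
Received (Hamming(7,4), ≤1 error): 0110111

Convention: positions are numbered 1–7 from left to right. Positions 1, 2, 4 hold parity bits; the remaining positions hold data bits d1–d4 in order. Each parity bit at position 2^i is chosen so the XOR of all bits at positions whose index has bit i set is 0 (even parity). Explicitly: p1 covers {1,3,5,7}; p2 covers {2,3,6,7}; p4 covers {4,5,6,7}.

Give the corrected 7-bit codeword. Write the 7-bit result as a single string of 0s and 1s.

s1 (pos 1,3,5,7): 0⊕1⊕1⊕1 = 1
s2 (pos 2,3,6,7): 1⊕1⊕1⊕1 = 0
s4 (pos 4,5,6,7): 0⊕1⊕1⊕1 = 1
Syndrome s4…s1 = 101 → error at position 5.
Flip position 5: 0110111 → 0110011

0110011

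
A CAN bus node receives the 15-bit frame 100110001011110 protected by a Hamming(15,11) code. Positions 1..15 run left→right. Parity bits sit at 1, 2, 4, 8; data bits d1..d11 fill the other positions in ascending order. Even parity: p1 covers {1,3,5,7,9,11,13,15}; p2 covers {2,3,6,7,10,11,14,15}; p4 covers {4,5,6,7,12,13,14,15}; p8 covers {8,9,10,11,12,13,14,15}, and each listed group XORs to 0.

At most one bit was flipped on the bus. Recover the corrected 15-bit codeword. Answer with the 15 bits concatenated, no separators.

s1 (pos 1,3,5,7,9,11,13,15): 1⊕0⊕1⊕0⊕1⊕1⊕1⊕0 = 1
s2 (pos 2,3,6,7,10,11,14,15): 0⊕0⊕0⊕0⊕0⊕1⊕1⊕0 = 0
s4 (pos 4,5,6,7,12,13,14,15): 1⊕1⊕0⊕0⊕1⊕1⊕1⊕0 = 1
s8 (pos 8,9,10,11,12,13,14,15): 0⊕1⊕0⊕1⊕1⊕1⊕1⊕0 = 1
Syndrome s8…s1 = 1101 → error at position 13.
Flip position 13: 100110001011110 → 100110001011010

100110001011010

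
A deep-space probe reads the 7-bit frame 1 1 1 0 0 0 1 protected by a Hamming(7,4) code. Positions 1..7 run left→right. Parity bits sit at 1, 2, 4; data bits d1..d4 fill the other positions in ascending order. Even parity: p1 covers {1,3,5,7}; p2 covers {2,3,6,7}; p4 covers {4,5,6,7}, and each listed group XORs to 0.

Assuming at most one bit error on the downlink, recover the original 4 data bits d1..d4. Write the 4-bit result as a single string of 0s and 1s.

s1 (pos 1,3,5,7): 1⊕1⊕0⊕1 = 1
s2 (pos 2,3,6,7): 1⊕1⊕0⊕1 = 1
s4 (pos 4,5,6,7): 0⊕0⊕0⊕1 = 1
Syndrome s4…s1 = 111 → error at position 7.
Flip position 7: 1110001 → 1110000
Read data bits from positions 3,5,6,7: 1000

1000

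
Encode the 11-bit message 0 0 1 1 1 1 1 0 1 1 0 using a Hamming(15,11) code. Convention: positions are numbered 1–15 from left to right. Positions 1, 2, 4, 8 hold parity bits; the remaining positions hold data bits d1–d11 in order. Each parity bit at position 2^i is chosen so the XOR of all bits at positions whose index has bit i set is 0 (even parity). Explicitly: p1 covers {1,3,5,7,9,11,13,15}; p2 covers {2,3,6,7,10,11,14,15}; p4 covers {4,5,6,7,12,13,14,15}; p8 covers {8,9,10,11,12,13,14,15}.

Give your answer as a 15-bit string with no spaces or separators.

010001111110110

Place data at non-parity positions: p1 p2 0 p4 0 1 1 p8 1 1 1 0 1 1 0
p1 (pos 1,3,5,7,9,11,13,15): XOR of data positions = 0⊕0⊕1⊕1⊕1⊕1⊕0 = 0
p2 (pos 2,3,6,7,10,11,14,15): XOR of data positions = 0⊕1⊕1⊕1⊕1⊕1⊕0 = 1
p4 (pos 4,5,6,7,12,13,14,15): XOR of data positions = 0⊕1⊕1⊕0⊕1⊕1⊕0 = 0
p8 (pos 8,9,10,11,12,13,14,15): XOR of data positions = 1⊕1⊕1⊕0⊕1⊕1⊕0 = 1
Codeword: 010001111110110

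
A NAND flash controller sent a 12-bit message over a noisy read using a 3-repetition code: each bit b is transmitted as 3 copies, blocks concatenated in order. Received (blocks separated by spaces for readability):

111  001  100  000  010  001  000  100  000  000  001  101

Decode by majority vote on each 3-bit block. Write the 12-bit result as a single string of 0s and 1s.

100000000001

Block 1 (111): 3 ones → 1
Block 2 (001): 1 one → 0
Block 3 (100): 1 one → 0
Block 4 (000): 0 ones → 0
Block 5 (010): 1 one → 0
Block 6 (001): 1 one → 0
Block 7 (000): 0 ones → 0
Block 8 (100): 1 one → 0
Block 9 (000): 0 ones → 0
Block 10 (000): 0 ones → 0
Block 11 (001): 1 one → 0
Block 12 (101): 2 ones → 1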